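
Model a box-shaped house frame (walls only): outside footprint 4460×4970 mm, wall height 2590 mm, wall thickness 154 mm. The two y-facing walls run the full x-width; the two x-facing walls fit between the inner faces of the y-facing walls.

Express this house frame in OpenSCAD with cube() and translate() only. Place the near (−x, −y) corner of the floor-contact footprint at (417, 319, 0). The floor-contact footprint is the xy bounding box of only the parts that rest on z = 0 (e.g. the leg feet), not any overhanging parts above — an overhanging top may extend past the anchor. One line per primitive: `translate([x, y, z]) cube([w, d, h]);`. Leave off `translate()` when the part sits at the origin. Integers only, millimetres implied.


translate([417, 319, 0]) cube([4460, 154, 2590]);
translate([417, 5135, 0]) cube([4460, 154, 2590]);
translate([417, 473, 0]) cube([154, 4662, 2590]);
translate([4723, 473, 0]) cube([154, 4662, 2590]);


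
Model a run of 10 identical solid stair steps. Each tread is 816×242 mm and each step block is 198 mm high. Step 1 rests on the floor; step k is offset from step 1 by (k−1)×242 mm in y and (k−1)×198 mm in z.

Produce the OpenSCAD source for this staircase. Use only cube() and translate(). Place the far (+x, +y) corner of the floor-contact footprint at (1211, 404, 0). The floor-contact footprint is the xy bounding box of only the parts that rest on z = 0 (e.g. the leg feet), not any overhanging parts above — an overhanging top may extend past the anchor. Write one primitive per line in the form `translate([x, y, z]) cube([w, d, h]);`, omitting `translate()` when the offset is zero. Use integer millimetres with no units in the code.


translate([395, 162, 0]) cube([816, 242, 198]);
translate([395, 404, 198]) cube([816, 242, 198]);
translate([395, 646, 396]) cube([816, 242, 198]);
translate([395, 888, 594]) cube([816, 242, 198]);
translate([395, 1130, 792]) cube([816, 242, 198]);
translate([395, 1372, 990]) cube([816, 242, 198]);
translate([395, 1614, 1188]) cube([816, 242, 198]);
translate([395, 1856, 1386]) cube([816, 242, 198]);
translate([395, 2098, 1584]) cube([816, 242, 198]);
translate([395, 2340, 1782]) cube([816, 242, 198]);


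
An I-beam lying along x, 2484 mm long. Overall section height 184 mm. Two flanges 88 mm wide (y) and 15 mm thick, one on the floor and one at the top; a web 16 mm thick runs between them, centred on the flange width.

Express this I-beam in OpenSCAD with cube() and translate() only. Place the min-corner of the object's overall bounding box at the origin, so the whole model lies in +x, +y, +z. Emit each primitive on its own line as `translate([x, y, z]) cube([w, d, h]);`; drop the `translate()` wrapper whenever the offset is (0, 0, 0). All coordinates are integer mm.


cube([2484, 88, 15]);
translate([0, 36, 15]) cube([2484, 16, 154]);
translate([0, 0, 169]) cube([2484, 88, 15]);


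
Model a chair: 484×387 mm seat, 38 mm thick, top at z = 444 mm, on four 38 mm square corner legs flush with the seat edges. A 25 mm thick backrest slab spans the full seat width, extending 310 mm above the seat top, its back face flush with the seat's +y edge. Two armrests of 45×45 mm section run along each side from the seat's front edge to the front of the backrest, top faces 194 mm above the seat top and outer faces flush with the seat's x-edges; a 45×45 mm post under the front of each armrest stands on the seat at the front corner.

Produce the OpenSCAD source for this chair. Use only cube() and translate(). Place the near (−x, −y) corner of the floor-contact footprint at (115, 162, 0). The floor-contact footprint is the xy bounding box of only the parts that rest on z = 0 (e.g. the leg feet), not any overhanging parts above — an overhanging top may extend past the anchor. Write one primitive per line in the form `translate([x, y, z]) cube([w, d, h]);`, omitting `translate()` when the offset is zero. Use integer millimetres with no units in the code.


translate([115, 162, 406]) cube([484, 387, 38]);
translate([115, 162, 0]) cube([38, 38, 406]);
translate([561, 162, 0]) cube([38, 38, 406]);
translate([115, 511, 0]) cube([38, 38, 406]);
translate([561, 511, 0]) cube([38, 38, 406]);
translate([115, 524, 444]) cube([484, 25, 310]);
translate([115, 162, 593]) cube([45, 362, 45]);
translate([554, 162, 593]) cube([45, 362, 45]);
translate([115, 162, 444]) cube([45, 45, 149]);
translate([554, 162, 444]) cube([45, 45, 149]);


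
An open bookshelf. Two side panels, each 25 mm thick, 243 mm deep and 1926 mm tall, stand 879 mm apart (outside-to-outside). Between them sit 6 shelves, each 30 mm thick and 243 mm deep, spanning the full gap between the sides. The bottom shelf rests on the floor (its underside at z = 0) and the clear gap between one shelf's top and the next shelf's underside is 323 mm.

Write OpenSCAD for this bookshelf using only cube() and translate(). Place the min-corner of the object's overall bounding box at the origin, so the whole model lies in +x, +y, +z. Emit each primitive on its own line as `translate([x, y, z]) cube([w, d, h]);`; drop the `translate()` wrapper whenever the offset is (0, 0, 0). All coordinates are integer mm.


cube([25, 243, 1926]);
translate([854, 0, 0]) cube([25, 243, 1926]);
translate([25, 0, 0]) cube([829, 243, 30]);
translate([25, 0, 353]) cube([829, 243, 30]);
translate([25, 0, 706]) cube([829, 243, 30]);
translate([25, 0, 1059]) cube([829, 243, 30]);
translate([25, 0, 1412]) cube([829, 243, 30]);
translate([25, 0, 1765]) cube([829, 243, 30]);


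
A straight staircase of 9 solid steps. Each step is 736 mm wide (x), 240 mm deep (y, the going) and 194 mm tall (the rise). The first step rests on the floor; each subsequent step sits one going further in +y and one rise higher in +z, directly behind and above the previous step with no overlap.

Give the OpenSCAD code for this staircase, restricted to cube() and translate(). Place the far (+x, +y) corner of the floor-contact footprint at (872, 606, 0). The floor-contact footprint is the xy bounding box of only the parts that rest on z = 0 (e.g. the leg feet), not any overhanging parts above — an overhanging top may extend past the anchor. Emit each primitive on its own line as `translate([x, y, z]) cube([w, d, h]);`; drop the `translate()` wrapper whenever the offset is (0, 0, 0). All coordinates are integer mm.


translate([136, 366, 0]) cube([736, 240, 194]);
translate([136, 606, 194]) cube([736, 240, 194]);
translate([136, 846, 388]) cube([736, 240, 194]);
translate([136, 1086, 582]) cube([736, 240, 194]);
translate([136, 1326, 776]) cube([736, 240, 194]);
translate([136, 1566, 970]) cube([736, 240, 194]);
translate([136, 1806, 1164]) cube([736, 240, 194]);
translate([136, 2046, 1358]) cube([736, 240, 194]);
translate([136, 2286, 1552]) cube([736, 240, 194]);


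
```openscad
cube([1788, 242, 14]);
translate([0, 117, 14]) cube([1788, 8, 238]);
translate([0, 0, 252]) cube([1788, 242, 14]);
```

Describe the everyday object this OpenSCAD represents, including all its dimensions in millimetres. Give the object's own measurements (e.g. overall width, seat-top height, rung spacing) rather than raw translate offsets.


An I-beam lying along x, 1788 mm long. Overall section height 266 mm. Two flanges 242 mm wide (y) and 14 mm thick, one on the floor and one at the top; a web 8 mm thick runs between them, centred on the flange width.


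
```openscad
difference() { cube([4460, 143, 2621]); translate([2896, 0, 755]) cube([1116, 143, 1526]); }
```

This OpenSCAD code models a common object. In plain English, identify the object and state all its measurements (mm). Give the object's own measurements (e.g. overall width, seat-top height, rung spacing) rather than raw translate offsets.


A wall 4460 mm long (x), 143 mm thick (y), 2621 mm tall, with a rectangular window opening cut through it. The opening is 1116 mm wide and 1526 mm tall; its sill is at z = 755 mm and its near (−x) edge is 2896 mm from the wall's −x end. The opening passes through the full wall thickness.


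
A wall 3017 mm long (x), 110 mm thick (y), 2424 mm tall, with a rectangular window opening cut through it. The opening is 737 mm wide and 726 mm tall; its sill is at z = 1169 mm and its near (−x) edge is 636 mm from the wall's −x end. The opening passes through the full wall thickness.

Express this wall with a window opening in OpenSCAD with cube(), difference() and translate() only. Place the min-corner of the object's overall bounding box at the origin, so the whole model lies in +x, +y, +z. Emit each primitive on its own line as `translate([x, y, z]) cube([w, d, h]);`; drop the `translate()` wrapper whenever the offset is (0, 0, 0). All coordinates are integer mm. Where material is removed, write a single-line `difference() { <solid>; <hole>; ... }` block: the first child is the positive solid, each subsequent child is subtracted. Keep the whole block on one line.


difference() { cube([3017, 110, 2424]); translate([636, 0, 1169]) cube([737, 110, 726]); }


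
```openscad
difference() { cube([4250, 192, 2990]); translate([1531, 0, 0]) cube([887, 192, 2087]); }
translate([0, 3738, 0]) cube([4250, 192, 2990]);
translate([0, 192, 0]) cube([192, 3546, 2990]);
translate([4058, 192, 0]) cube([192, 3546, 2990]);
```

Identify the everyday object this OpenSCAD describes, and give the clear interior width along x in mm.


A single room. The interior width is 3866 mm.

Four walls enclosing a rectangle with a door in the front wall — a room. Outside width 4250 minus two 192 mm walls gives 3866 mm.


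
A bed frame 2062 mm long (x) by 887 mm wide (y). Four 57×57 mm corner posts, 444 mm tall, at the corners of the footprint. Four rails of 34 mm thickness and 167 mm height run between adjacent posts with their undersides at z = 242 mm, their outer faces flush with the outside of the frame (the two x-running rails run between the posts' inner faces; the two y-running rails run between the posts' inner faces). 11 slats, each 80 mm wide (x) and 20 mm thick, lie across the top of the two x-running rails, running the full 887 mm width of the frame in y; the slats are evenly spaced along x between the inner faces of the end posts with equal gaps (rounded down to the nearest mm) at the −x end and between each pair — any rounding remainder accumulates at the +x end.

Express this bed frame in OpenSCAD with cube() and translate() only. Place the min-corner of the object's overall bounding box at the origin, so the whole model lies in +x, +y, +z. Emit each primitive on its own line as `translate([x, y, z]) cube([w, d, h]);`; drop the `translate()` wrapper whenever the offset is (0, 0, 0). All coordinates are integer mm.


// slat z = rail_z + rail_h = 242 + 167 = 409
// slat gap = ⌊(1948 − 11·80) / 12⌋ = 89
cube([57, 57, 444]);
translate([0, 830, 0]) cube([57, 57, 444]);
translate([2005, 0, 0]) cube([57, 57, 444]);
translate([2005, 830, 0]) cube([57, 57, 444]);
translate([57, 0, 242]) cube([1948, 34, 167]);
translate([57, 853, 242]) cube([1948, 34, 167]);
translate([0, 57, 242]) cube([34, 773, 167]);
translate([2028, 57, 242]) cube([34, 773, 167]);
translate([146, 0, 409]) cube([80, 887, 20]);
translate([315, 0, 409]) cube([80, 887, 20]);
translate([484, 0, 409]) cube([80, 887, 20]);
translate([653, 0, 409]) cube([80, 887, 20]);
translate([822, 0, 409]) cube([80, 887, 20]);
translate([991, 0, 409]) cube([80, 887, 20]);
translate([1160, 0, 409]) cube([80, 887, 20]);
translate([1329, 0, 409]) cube([80, 887, 20]);
translate([1498, 0, 409]) cube([80, 887, 20]);
translate([1667, 0, 409]) cube([80, 887, 20]);
translate([1836, 0, 409]) cube([80, 887, 20]);


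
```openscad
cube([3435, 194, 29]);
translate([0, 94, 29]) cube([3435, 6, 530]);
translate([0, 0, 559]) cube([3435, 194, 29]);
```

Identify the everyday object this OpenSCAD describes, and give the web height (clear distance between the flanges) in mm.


An I-beam. The web height is 530 mm.

Two wide flanges with a thin centred web — an I-beam. Overall 588 mm minus two 29 mm flanges gives a web of 588 − 2·29 = 530 mm.


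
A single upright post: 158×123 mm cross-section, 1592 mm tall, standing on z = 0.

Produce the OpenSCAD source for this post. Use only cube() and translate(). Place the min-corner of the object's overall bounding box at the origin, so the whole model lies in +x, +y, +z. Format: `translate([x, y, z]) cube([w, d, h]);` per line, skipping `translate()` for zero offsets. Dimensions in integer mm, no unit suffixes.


cube([158, 123, 1592]);


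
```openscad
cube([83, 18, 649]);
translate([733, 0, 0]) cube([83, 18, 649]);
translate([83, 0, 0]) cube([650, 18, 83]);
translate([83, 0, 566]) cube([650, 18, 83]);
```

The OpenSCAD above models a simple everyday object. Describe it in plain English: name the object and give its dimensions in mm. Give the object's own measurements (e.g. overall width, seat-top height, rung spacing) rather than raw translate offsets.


A rectangular picture frame lying in the x–z plane (depth along y). The opening is 650 mm wide (x) by 483 mm tall (z), surrounded by a border 83 mm wide on all four sides. The frame is 18 mm deep and is made of two full-height vertical stiles with two horizontal rails fitted between them.


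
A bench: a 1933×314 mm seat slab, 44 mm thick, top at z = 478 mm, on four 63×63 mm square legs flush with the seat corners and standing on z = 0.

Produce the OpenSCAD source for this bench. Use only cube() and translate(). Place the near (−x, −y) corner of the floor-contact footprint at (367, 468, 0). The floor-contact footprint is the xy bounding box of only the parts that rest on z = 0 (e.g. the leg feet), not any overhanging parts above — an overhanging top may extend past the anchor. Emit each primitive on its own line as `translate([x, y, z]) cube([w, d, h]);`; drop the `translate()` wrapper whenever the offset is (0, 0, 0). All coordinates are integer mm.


translate([367, 468, 434]) cube([1933, 314, 44]);
translate([367, 468, 0]) cube([63, 63, 434]);
translate([367, 719, 0]) cube([63, 63, 434]);
translate([2237, 468, 0]) cube([63, 63, 434]);
translate([2237, 719, 0]) cube([63, 63, 434]);


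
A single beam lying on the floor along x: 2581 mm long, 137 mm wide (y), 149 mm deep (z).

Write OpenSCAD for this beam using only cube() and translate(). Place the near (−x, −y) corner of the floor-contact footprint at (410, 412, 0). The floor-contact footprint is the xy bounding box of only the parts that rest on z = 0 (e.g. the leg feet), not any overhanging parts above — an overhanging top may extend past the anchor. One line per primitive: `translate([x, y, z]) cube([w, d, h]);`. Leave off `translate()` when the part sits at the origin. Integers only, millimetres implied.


translate([410, 412, 0]) cube([2581, 137, 149]);


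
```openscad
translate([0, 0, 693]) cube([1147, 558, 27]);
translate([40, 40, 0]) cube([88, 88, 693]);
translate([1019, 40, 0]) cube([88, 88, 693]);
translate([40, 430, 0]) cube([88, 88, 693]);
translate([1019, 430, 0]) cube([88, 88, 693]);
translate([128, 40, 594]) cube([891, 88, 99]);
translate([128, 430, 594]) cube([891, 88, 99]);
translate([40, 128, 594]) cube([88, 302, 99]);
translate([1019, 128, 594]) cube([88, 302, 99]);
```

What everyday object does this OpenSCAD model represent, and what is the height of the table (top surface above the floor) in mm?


A table. The table height is 720 mm.

A 1147×558×27 slab sits at z = 693 on four 88 mm square posts — a table. The top surface is at 693 + 27 = 720 mm.


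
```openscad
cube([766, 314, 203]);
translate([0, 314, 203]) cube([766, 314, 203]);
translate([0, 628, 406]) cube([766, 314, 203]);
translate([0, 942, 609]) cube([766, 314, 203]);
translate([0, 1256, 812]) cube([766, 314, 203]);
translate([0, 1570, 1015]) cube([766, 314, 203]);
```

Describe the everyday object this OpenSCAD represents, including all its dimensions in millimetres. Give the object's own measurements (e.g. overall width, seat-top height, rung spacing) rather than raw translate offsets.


A straight staircase of 6 solid steps. Each step is 766 mm wide (x), 314 mm deep (y, the going) and 203 mm tall (the rise). The first step rests on the floor; each subsequent step sits one going further in +y and one rise higher in +z, directly behind and above the previous step with no overlap.


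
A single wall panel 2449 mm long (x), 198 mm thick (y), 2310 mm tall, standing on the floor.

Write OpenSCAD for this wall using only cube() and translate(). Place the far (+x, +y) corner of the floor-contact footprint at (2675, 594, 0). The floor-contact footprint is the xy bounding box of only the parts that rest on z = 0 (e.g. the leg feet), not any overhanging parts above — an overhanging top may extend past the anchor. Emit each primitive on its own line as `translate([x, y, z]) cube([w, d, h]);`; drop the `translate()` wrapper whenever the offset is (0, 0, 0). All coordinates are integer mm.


translate([226, 396, 0]) cube([2449, 198, 2310]);


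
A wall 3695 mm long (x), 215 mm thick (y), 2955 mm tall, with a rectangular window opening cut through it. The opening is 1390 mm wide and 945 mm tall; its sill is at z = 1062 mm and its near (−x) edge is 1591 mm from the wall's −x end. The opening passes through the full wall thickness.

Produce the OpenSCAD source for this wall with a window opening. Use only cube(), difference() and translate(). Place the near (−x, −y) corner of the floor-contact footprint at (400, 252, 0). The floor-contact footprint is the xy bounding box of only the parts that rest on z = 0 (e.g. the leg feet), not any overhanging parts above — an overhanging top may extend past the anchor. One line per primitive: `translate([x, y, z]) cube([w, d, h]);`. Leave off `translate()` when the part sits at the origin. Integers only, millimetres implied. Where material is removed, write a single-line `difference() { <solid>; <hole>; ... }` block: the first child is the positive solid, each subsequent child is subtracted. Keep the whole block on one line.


difference() { translate([400, 252, 0]) cube([3695, 215, 2955]); translate([1991, 252, 1062]) cube([1390, 215, 945]); }


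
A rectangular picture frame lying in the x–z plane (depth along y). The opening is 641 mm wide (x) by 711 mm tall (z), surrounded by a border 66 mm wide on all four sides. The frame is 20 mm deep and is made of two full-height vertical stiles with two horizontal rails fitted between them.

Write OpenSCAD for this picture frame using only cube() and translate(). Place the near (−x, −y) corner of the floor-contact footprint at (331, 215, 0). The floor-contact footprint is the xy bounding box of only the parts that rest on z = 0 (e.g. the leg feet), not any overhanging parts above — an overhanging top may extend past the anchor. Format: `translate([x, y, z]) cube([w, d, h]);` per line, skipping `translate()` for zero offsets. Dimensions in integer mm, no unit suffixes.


translate([331, 215, 0]) cube([66, 20, 843]);
translate([1038, 215, 0]) cube([66, 20, 843]);
translate([397, 215, 0]) cube([641, 20, 66]);
translate([397, 215, 777]) cube([641, 20, 66]);


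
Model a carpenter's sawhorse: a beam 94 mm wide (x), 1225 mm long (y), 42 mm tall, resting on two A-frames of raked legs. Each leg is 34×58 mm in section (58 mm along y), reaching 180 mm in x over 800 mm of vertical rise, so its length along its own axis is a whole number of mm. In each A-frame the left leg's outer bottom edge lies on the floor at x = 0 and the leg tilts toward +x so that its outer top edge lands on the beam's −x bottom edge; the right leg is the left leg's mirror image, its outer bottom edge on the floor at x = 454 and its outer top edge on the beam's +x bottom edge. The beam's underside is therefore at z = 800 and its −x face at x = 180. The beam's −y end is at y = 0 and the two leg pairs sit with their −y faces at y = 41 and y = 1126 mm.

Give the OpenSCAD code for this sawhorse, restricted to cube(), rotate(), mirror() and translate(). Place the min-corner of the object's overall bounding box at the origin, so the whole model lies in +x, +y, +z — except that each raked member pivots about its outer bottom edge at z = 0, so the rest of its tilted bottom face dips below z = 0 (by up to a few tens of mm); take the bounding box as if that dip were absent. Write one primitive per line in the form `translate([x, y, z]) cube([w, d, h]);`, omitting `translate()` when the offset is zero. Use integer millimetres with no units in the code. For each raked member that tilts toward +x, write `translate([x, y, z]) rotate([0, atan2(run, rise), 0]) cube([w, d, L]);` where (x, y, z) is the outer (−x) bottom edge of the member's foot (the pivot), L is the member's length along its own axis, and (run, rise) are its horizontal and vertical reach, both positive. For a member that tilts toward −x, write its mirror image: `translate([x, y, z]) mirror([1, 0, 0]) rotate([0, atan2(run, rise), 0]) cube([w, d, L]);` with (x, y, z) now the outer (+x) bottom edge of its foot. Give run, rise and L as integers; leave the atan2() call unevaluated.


translate([180, 0, 800]) cube([94, 1225, 42]);
translate([0, 41, 0]) rotate([0, atan2(180, 800), 0]) cube([34, 58, 820]);
translate([454, 41, 0]) mirror([1, 0, 0]) rotate([0, atan2(180, 800), 0]) cube([34, 58, 820]);
translate([0, 1126, 0]) rotate([0, atan2(180, 800), 0]) cube([34, 58, 820]);
translate([454, 1126, 0]) mirror([1, 0, 0]) rotate([0, atan2(180, 800), 0]) cube([34, 58, 820]);


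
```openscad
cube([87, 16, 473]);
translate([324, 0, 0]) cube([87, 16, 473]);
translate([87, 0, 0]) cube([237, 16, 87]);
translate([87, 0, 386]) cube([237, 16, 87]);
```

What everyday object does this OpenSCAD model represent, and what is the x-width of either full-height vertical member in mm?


A picture frame. The border width is 87 mm.

Four thin pieces enclosing a rectangular opening — a picture frame. The two full-height stiles are 473 mm tall; the top rail sits at z = 386 and is 87 mm tall, so the border above the opening is 473 − 386 = 87 mm, matching the stile x-width.


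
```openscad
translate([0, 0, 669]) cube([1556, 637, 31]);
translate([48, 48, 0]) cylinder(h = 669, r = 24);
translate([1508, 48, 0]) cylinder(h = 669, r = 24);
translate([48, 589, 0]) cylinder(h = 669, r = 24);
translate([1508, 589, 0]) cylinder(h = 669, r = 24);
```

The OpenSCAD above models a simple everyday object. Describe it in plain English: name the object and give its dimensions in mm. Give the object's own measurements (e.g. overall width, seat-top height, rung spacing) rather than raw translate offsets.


A table: top 1556 mm (x) × 637 mm (y), 31 mm thick, upper face at z = 700 mm, on four round legs of 48 mm diameter, each leg's bounding box inset 24 mm from the nearest pair of top edges from z = 0 to the bottom of the top.


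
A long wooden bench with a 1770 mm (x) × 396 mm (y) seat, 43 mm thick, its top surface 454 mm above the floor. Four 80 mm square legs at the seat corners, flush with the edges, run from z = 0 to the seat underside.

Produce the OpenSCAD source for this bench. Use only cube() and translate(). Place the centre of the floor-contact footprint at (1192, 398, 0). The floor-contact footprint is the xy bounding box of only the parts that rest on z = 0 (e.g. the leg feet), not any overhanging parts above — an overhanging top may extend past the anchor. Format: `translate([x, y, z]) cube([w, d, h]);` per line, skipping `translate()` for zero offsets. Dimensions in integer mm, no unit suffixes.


translate([307, 200, 411]) cube([1770, 396, 43]);
translate([307, 200, 0]) cube([80, 80, 411]);
translate([307, 516, 0]) cube([80, 80, 411]);
translate([1997, 200, 0]) cube([80, 80, 411]);
translate([1997, 516, 0]) cube([80, 80, 411]);


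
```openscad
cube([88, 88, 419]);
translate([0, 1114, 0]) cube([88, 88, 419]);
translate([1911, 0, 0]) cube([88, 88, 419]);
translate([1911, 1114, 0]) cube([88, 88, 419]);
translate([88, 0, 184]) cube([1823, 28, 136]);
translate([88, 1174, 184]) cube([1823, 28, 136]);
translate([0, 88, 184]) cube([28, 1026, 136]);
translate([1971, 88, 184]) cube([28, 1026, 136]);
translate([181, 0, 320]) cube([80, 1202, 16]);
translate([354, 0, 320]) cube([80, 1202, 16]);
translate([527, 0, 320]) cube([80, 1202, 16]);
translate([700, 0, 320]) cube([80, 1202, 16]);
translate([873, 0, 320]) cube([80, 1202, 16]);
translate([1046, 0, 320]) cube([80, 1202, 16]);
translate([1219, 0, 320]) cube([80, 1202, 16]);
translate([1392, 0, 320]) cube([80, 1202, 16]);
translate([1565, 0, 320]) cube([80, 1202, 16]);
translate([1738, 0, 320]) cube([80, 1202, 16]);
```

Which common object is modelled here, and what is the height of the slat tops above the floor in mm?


A bed frame. The slat-top height is 336 mm.

Four posts, four rails, and a row of slats — a bed frame. Slats sit on the rails at z = 184 + 136 = 320; with slat thickness 16, the top is 336 mm.


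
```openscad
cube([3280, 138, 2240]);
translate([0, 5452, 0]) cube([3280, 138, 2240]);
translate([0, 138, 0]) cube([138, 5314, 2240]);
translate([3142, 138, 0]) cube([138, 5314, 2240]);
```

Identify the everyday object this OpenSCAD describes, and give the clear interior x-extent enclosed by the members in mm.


A house (or room) frame. The interior width is 3004 mm.

Four 2240 mm walls enclosing a rectangle with no floor or roof — a room or house frame. Outside width is 3280 mm and wall thickness is 138 mm, so the interior width is 3280 − 2 × 138 = 3004 mm.


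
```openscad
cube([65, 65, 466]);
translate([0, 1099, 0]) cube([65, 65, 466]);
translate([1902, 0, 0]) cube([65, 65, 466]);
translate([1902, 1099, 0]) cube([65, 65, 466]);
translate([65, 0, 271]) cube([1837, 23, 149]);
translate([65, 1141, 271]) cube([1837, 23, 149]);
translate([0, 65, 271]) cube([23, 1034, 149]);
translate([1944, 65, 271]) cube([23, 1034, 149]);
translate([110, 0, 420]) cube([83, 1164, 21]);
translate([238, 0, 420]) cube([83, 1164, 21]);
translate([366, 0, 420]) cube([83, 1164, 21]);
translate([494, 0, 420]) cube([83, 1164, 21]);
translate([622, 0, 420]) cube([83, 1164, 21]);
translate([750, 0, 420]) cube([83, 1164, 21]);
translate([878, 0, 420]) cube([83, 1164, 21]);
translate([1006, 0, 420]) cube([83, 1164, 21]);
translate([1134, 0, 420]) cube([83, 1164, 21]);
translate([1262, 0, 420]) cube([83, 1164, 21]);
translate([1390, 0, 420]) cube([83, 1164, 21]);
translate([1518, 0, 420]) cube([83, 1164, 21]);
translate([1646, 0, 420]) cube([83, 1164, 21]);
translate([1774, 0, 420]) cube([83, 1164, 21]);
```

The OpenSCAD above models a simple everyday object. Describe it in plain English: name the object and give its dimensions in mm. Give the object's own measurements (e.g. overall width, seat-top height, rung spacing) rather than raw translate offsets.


A bed frame 1967 mm long (x) by 1164 mm wide (y). Four 65×65 mm corner posts, 466 mm tall, at the corners of the footprint. Four rails of 23 mm thickness and 149 mm height run between adjacent posts with their undersides at z = 271 mm, their outer faces flush with the outside of the frame (the two x-running rails run between the posts' inner faces; the two y-running rails run between the posts' inner faces). 14 slats, each 83 mm wide (x) and 21 mm thick, lie across the top of the two x-running rails, running the full 1164 mm width of the frame in y; along x they sit between the end posts with a 45 mm gap after the −x posts and between neighbouring slats and before the +x posts.


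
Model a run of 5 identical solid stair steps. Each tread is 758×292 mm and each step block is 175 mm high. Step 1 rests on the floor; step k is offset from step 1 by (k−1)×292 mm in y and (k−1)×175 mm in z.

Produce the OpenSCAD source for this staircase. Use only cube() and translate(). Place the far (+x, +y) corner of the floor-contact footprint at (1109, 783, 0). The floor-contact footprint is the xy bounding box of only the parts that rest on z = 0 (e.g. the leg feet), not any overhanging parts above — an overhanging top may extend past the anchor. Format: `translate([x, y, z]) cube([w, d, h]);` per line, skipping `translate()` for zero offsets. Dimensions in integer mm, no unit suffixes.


translate([351, 491, 0]) cube([758, 292, 175]);
translate([351, 783, 175]) cube([758, 292, 175]);
translate([351, 1075, 350]) cube([758, 292, 175]);
translate([351, 1367, 525]) cube([758, 292, 175]);
translate([351, 1659, 700]) cube([758, 292, 175]);


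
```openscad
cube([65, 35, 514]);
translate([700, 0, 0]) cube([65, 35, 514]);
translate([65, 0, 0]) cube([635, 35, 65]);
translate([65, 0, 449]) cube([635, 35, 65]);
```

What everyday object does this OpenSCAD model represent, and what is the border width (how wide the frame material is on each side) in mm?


A picture frame. The border width is 65 mm.

Four thin pieces enclosing a rectangular opening — a picture frame. The two full-height stiles are 514 mm tall; the top rail sits at z = 449 and is 65 mm tall, so the border above the opening is 514 − 449 = 65 mm, matching the stile x-width.


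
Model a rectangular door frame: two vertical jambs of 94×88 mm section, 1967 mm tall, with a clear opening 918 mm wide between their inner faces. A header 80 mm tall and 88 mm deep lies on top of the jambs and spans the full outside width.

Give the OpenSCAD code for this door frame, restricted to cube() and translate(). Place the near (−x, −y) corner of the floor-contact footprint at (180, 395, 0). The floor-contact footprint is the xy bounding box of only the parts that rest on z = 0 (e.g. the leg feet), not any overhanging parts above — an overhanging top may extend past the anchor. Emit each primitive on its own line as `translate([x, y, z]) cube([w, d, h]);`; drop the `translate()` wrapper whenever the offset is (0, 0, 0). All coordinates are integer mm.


translate([180, 395, 0]) cube([94, 88, 1967]);
translate([1192, 395, 0]) cube([94, 88, 1967]);
translate([180, 395, 1967]) cube([1106, 88, 80]);


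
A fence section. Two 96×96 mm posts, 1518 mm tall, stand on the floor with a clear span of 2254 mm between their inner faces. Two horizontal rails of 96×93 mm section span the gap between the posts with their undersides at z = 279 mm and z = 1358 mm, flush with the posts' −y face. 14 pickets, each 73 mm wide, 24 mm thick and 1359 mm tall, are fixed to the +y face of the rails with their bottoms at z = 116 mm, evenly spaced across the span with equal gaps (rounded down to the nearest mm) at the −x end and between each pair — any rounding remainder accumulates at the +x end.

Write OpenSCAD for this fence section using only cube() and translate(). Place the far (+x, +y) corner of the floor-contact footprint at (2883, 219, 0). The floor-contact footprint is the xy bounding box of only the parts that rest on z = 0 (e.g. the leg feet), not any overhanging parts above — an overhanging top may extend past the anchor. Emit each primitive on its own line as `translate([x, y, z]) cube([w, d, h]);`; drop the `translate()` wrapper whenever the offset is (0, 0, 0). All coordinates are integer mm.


translate([437, 123, 0]) cube([96, 96, 1518]);
translate([2787, 123, 0]) cube([96, 96, 1518]);
translate([533, 123, 279]) cube([2254, 96, 93]);
translate([533, 123, 1358]) cube([2254, 96, 93]);
translate([615, 219, 116]) cube([73, 24, 1359]);
translate([770, 219, 116]) cube([73, 24, 1359]);
translate([925, 219, 116]) cube([73, 24, 1359]);
translate([1080, 219, 116]) cube([73, 24, 1359]);
translate([1235, 219, 116]) cube([73, 24, 1359]);
translate([1390, 219, 116]) cube([73, 24, 1359]);
translate([1545, 219, 116]) cube([73, 24, 1359]);
translate([1700, 219, 116]) cube([73, 24, 1359]);
translate([1855, 219, 116]) cube([73, 24, 1359]);
translate([2010, 219, 116]) cube([73, 24, 1359]);
translate([2165, 219, 116]) cube([73, 24, 1359]);
translate([2320, 219, 116]) cube([73, 24, 1359]);
translate([2475, 219, 116]) cube([73, 24, 1359]);
translate([2630, 219, 116]) cube([73, 24, 1359]);


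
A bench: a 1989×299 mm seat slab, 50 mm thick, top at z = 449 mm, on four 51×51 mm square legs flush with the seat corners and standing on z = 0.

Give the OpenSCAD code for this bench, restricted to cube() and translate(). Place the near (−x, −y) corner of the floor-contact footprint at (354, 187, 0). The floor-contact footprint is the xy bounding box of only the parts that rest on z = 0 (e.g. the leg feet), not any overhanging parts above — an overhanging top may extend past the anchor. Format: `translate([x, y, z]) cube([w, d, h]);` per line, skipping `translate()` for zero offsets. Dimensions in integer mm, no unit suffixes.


translate([354, 187, 399]) cube([1989, 299, 50]);
translate([354, 187, 0]) cube([51, 51, 399]);
translate([354, 435, 0]) cube([51, 51, 399]);
translate([2292, 187, 0]) cube([51, 51, 399]);
translate([2292, 435, 0]) cube([51, 51, 399]);


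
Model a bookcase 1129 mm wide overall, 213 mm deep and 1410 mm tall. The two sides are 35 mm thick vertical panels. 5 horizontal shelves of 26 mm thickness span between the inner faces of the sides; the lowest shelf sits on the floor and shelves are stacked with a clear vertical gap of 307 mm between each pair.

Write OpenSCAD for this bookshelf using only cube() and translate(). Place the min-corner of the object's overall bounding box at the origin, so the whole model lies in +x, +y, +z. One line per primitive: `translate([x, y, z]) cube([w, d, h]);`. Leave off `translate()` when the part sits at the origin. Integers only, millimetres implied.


cube([35, 213, 1410]);
translate([1094, 0, 0]) cube([35, 213, 1410]);
translate([35, 0, 0]) cube([1059, 213, 26]);
translate([35, 0, 333]) cube([1059, 213, 26]);
translate([35, 0, 666]) cube([1059, 213, 26]);
translate([35, 0, 999]) cube([1059, 213, 26]);
translate([35, 0, 1332]) cube([1059, 213, 26]);


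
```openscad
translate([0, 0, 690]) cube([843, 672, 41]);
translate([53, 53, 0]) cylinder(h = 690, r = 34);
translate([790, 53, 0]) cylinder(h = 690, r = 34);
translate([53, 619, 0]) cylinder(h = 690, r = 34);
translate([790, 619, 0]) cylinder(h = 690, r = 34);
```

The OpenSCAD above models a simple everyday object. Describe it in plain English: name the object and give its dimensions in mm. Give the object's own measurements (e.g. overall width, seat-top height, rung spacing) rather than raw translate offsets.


A table: top 843 mm (x) × 672 mm (y), 41 mm thick, upper face at z = 731 mm, on four round legs of 68 mm diameter, each leg's bounding box inset 19 mm from the nearest pair of top edges from z = 0 to the bottom of the top.


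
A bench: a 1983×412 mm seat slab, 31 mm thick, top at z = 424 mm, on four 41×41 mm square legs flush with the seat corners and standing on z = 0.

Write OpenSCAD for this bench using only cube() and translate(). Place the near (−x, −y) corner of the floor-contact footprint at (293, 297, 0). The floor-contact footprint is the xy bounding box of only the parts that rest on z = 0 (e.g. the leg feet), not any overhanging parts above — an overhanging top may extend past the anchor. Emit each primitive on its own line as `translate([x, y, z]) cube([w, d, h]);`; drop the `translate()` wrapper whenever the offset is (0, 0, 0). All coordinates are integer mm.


translate([293, 297, 393]) cube([1983, 412, 31]);
translate([293, 297, 0]) cube([41, 41, 393]);
translate([293, 668, 0]) cube([41, 41, 393]);
translate([2235, 297, 0]) cube([41, 41, 393]);
translate([2235, 668, 0]) cube([41, 41, 393]);


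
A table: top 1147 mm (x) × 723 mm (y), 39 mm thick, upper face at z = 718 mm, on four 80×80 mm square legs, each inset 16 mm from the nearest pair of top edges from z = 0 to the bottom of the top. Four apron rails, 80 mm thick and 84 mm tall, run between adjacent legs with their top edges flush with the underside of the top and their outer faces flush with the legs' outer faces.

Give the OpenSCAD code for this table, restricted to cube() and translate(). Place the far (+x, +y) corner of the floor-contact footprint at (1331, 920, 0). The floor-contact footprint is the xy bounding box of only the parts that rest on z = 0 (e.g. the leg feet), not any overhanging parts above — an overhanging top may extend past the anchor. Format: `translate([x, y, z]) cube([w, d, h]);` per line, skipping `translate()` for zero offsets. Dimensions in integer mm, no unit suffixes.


translate([200, 213, 679]) cube([1147, 723, 39]);
translate([216, 229, 0]) cube([80, 80, 679]);
translate([1251, 229, 0]) cube([80, 80, 679]);
translate([216, 840, 0]) cube([80, 80, 679]);
translate([1251, 840, 0]) cube([80, 80, 679]);
translate([296, 229, 595]) cube([955, 80, 84]);
translate([296, 840, 595]) cube([955, 80, 84]);
translate([216, 309, 595]) cube([80, 531, 84]);
translate([1251, 309, 595]) cube([80, 531, 84]);


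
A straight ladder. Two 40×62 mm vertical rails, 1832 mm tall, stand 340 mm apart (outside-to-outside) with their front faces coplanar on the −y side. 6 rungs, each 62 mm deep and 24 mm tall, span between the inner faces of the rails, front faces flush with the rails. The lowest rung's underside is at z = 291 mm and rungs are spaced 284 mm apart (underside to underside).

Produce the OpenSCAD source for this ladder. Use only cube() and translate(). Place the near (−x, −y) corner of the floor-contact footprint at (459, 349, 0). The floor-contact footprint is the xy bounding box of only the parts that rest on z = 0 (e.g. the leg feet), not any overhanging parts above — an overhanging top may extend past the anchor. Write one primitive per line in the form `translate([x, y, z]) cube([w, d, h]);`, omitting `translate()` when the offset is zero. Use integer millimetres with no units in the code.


translate([459, 349, 0]) cube([40, 62, 1832]);
translate([759, 349, 0]) cube([40, 62, 1832]);
translate([499, 349, 291]) cube([260, 62, 24]);
translate([499, 349, 575]) cube([260, 62, 24]);
translate([499, 349, 859]) cube([260, 62, 24]);
translate([499, 349, 1143]) cube([260, 62, 24]);
translate([499, 349, 1427]) cube([260, 62, 24]);
translate([499, 349, 1711]) cube([260, 62, 24]);


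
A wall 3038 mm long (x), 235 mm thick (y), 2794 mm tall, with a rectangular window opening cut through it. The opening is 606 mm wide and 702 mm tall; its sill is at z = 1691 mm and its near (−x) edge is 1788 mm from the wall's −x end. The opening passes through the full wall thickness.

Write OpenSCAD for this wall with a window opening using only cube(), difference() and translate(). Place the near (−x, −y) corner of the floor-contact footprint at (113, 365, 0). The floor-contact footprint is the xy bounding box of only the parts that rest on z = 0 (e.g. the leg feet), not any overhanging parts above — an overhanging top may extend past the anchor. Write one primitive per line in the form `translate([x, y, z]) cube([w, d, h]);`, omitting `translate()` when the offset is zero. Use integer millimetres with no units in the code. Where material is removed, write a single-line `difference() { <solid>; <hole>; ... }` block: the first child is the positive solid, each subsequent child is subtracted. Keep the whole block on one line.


difference() { translate([113, 365, 0]) cube([3038, 235, 2794]); translate([1901, 365, 1691]) cube([606, 235, 702]); }


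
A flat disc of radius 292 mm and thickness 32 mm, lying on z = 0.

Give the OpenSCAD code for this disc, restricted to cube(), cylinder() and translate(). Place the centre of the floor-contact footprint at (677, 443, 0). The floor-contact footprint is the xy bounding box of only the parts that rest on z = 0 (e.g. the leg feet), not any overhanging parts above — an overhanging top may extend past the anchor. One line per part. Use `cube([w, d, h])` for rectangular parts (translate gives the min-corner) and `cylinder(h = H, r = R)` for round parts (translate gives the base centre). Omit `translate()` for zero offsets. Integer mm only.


translate([677, 443, 0]) cylinder(h = 32, r = 292);


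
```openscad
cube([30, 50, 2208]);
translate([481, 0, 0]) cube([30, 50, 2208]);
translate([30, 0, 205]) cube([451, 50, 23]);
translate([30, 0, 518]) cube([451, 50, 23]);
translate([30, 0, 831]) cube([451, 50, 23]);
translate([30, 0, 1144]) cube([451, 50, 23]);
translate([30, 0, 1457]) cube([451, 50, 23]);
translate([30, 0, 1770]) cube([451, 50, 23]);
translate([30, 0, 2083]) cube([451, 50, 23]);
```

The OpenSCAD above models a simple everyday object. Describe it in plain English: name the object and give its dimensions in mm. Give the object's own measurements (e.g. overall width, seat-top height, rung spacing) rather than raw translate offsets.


A straight ladder. Two 30×50 mm vertical rails, 2208 mm tall, stand 511 mm apart (outside-to-outside) with their front faces coplanar on the −y side. 7 rungs, each 50 mm deep and 23 mm tall, span between the inner faces of the rails, front faces flush with the rails. The lowest rung's underside is at z = 205 mm and rungs are spaced 313 mm apart (underside to underside).
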